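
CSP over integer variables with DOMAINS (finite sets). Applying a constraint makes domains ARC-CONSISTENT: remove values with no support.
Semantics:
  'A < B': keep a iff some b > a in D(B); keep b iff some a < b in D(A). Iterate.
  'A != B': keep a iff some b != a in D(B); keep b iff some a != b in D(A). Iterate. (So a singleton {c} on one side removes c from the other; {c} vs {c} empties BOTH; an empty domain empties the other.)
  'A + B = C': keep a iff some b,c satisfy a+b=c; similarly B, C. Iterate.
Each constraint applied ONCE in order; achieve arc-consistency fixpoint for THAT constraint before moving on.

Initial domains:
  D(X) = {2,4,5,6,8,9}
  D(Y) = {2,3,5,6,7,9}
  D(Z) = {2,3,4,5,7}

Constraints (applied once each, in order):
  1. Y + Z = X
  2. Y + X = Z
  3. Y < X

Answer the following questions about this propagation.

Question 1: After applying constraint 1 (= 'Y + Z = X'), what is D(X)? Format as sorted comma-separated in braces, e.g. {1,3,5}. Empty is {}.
Constraint 1 (Y + Z = X) on D(Y)={2,3,5,6,7,9} D(Z)={2,3,4,5,7} D(X)={2,4,5,6,8,9}: Y {2,3,5,6,7,9}->{2,3,5,6,7}; X {2,4,5,6,8,9}->{4,5,6,8,9}
So after constraint 1: D(X) = {4,5,6,8,9}

Answer: {4,5,6,8,9}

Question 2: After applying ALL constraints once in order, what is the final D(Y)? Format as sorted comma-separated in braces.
Constraint 1 (Y + Z = X) on D(Y)={2,3,5,6,7,9} D(Z)={2,3,4,5,7} D(X)={2,4,5,6,8,9}: Y {2,3,5,6,7,9}->{2,3,5,6,7}; X {2,4,5,6,8,9}->{4,5,6,8,9}
Constraint 2 (Y + X = Z) on D(Y)={2,3,5,6,7} D(X)={4,5,6,8,9} D(Z)={2,3,4,5,7}: Y {2,3,5,6,7}->{2,3}; X {4,5,6,8,9}->{4,5}; Z {2,3,4,5,7}->{7}
Constraint 3 (Y < X) on D(Y)={2,3} D(X)={4,5}: no change
So after all 3 constraints: D(Y) = {2,3}

Answer: {2,3}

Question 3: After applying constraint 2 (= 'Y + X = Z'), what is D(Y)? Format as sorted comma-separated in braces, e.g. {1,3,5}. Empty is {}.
Constraint 1 (Y + Z = X) on D(Y)={2,3,5,6,7,9} D(Z)={2,3,4,5,7} D(X)={2,4,5,6,8,9}: Y {2,3,5,6,7,9}->{2,3,5,6,7}; X {2,4,5,6,8,9}->{4,5,6,8,9}
Constraint 2 (Y + X = Z) on D(Y)={2,3,5,6,7} D(X)={4,5,6,8,9} D(Z)={2,3,4,5,7}: Y {2,3,5,6,7}->{2,3}; X {4,5,6,8,9}->{4,5}; Z {2,3,4,5,7}->{7}
So after constraint 2: D(Y) = {2,3}

Answer: {2,3}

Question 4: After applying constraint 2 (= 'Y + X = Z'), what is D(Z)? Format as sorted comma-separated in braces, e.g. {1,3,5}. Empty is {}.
Constraint 1 (Y + Z = X) on D(Y)={2,3,5,6,7,9} D(Z)={2,3,4,5,7} D(X)={2,4,5,6,8,9}: Y {2,3,5,6,7,9}->{2,3,5,6,7}; X {2,4,5,6,8,9}->{4,5,6,8,9}
Constraint 2 (Y + X = Z) on D(Y)={2,3,5,6,7} D(X)={4,5,6,8,9} D(Z)={2,3,4,5,7}: Y {2,3,5,6,7}->{2,3}; X {4,5,6,8,9}->{4,5}; Z {2,3,4,5,7}->{7}
So after constraint 2: D(Z) = {7}

Answer: {7}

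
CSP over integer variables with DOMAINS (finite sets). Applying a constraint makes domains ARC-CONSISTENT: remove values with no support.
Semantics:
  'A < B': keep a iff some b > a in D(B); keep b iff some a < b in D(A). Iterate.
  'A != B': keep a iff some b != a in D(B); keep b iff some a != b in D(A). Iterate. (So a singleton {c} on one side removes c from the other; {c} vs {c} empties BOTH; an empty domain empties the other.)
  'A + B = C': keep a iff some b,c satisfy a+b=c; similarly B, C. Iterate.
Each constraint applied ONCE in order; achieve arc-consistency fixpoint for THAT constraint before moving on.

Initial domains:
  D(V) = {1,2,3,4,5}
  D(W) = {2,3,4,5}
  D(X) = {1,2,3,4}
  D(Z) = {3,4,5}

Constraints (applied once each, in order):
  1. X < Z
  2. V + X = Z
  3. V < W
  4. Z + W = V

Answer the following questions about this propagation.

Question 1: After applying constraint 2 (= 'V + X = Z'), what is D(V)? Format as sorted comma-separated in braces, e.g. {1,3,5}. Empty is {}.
Answer: {1,2,3,4}

Derivation:
Constraint 1 (X < Z) on D(X)={1,2,3,4} D(Z)={3,4,5}: no change
Constraint 2 (V + X = Z) on D(V)={1,2,3,4,5} D(X)={1,2,3,4} D(Z)={3,4,5}: V {1,2,3,4,5}->{1,2,3,4}
So after constraint 2: D(V) = {1,2,3,4}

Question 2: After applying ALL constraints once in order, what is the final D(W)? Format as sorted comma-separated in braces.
Constraint 1 (X < Z) on D(X)={1,2,3,4} D(Z)={3,4,5}: no change
Constraint 2 (V + X = Z) on D(V)={1,2,3,4,5} D(X)={1,2,3,4} D(Z)={3,4,5}: V {1,2,3,4,5}->{1,2,3,4}
Constraint 3 (V < W) on D(V)={1,2,3,4} D(W)={2,3,4,5}: no change
Constraint 4 (Z + W = V) on D(Z)={3,4,5} D(W)={2,3,4,5} D(V)={1,2,3,4}: Z {3,4,5}->{}; W {2,3,4,5}->{}; V {1,2,3,4}->{}
So after all 4 constraints: D(W) = {}

Answer: {}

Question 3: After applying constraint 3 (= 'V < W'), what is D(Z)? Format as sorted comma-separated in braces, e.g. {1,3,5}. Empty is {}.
Constraint 1 (X < Z) on D(X)={1,2,3,4} D(Z)={3,4,5}: no change
Constraint 2 (V + X = Z) on D(V)={1,2,3,4,5} D(X)={1,2,3,4} D(Z)={3,4,5}: V {1,2,3,4,5}->{1,2,3,4}
Constraint 3 (V < W) on D(V)={1,2,3,4} D(W)={2,3,4,5}: no change
So after constraint 3: D(Z) = {3,4,5}

Answer: {3,4,5}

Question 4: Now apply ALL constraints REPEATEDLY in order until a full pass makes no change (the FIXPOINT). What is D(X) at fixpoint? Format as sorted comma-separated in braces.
pass 0 (initial): D(X)={1,2,3,4}
pass 1: V {1,2,3,4,5}->{}; W {2,3,4,5}->{}; Z {3,4,5}->{}
pass 2: X {1,2,3,4}->{}
pass 3: no change
Fixpoint after 3 passes: D(X) = {}

Answer: {}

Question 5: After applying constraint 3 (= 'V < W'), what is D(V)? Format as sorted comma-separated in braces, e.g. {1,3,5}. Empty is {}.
Constraint 1 (X < Z) on D(X)={1,2,3,4} D(Z)={3,4,5}: no change
Constraint 2 (V + X = Z) on D(V)={1,2,3,4,5} D(X)={1,2,3,4} D(Z)={3,4,5}: V {1,2,3,4,5}->{1,2,3,4}
Constraint 3 (V < W) on D(V)={1,2,3,4} D(W)={2,3,4,5}: no change
So after constraint 3: D(V) = {1,2,3,4}

Answer: {1,2,3,4}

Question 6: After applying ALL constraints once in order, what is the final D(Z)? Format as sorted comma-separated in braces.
Answer: {}

Derivation:
Constraint 1 (X < Z) on D(X)={1,2,3,4} D(Z)={3,4,5}: no change
Constraint 2 (V + X = Z) on D(V)={1,2,3,4,5} D(X)={1,2,3,4} D(Z)={3,4,5}: V {1,2,3,4,5}->{1,2,3,4}
Constraint 3 (V < W) on D(V)={1,2,3,4} D(W)={2,3,4,5}: no change
Constraint 4 (Z + W = V) on D(Z)={3,4,5} D(W)={2,3,4,5} D(V)={1,2,3,4}: Z {3,4,5}->{}; W {2,3,4,5}->{}; V {1,2,3,4}->{}
So after all 4 constraints: D(Z) = {}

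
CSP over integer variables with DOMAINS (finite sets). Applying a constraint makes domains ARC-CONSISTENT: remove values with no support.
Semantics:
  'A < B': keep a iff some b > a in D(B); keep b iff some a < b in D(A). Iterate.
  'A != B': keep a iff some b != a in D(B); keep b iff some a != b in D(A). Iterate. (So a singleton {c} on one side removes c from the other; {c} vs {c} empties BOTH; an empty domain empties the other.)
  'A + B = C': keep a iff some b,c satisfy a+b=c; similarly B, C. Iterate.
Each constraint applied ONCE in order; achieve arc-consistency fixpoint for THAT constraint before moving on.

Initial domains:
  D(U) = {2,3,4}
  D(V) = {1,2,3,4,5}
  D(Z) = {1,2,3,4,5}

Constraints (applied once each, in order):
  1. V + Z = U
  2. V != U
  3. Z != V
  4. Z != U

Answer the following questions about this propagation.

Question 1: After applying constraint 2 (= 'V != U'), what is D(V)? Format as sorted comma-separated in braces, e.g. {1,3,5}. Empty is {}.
Constraint 1 (V + Z = U) on D(V)={1,2,3,4,5} D(Z)={1,2,3,4,5} D(U)={2,3,4}: V {1,2,3,4,5}->{1,2,3}; Z {1,2,3,4,5}->{1,2,3}
Constraint 2 (V != U) on D(V)={1,2,3} D(U)={2,3,4}: no change
So after constraint 2: D(V) = {1,2,3}

Answer: {1,2,3}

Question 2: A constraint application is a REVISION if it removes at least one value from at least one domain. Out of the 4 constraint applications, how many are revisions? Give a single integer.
Constraint 1 (V + Z = U) on D(V)={1,2,3,4,5} D(Z)={1,2,3,4,5} D(U)={2,3,4}: V {1,2,3,4,5}->{1,2,3}; Z {1,2,3,4,5}->{1,2,3} => REVISION
Constraint 2 (V != U) on D(V)={1,2,3} D(U)={2,3,4}: no change => not a revision
Constraint 3 (Z != V) on D(Z)={1,2,3} D(V)={1,2,3}: no change => not a revision
Constraint 4 (Z != U) on D(Z)={1,2,3} D(U)={2,3,4}: no change => not a revision
Total revisions = 1

Answer: 1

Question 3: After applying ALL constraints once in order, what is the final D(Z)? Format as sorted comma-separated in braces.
Constraint 1 (V + Z = U) on D(V)={1,2,3,4,5} D(Z)={1,2,3,4,5} D(U)={2,3,4}: V {1,2,3,4,5}->{1,2,3}; Z {1,2,3,4,5}->{1,2,3}
Constraint 2 (V != U) on D(V)={1,2,3} D(U)={2,3,4}: no change
Constraint 3 (Z != V) on D(Z)={1,2,3} D(V)={1,2,3}: no change
Constraint 4 (Z != U) on D(Z)={1,2,3} D(U)={2,3,4}: no change
So after all 4 constraints: D(Z) = {1,2,3}

Answer: {1,2,3}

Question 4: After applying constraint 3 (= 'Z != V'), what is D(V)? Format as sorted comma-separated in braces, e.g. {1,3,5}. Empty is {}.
Answer: {1,2,3}

Derivation:
Constraint 1 (V + Z = U) on D(V)={1,2,3,4,5} D(Z)={1,2,3,4,5} D(U)={2,3,4}: V {1,2,3,4,5}->{1,2,3}; Z {1,2,3,4,5}->{1,2,3}
Constraint 2 (V != U) on D(V)={1,2,3} D(U)={2,3,4}: no change
Constraint 3 (Z != V) on D(Z)={1,2,3} D(V)={1,2,3}: no change
So after constraint 3: D(V) = {1,2,3}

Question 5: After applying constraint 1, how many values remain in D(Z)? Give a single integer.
Constraint 1 (V + Z = U) on D(V)={1,2,3,4,5} D(Z)={1,2,3,4,5} D(U)={2,3,4}: V {1,2,3,4,5}->{1,2,3}; Z {1,2,3,4,5}->{1,2,3}
So after constraint 1: D(Z)={1,2,3}, size = 3

Answer: 3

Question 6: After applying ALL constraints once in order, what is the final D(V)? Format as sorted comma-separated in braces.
Answer: {1,2,3}

Derivation:
Constraint 1 (V + Z = U) on D(V)={1,2,3,4,5} D(Z)={1,2,3,4,5} D(U)={2,3,4}: V {1,2,3,4,5}->{1,2,3}; Z {1,2,3,4,5}->{1,2,3}
Constraint 2 (V != U) on D(V)={1,2,3} D(U)={2,3,4}: no change
Constraint 3 (Z != V) on D(Z)={1,2,3} D(V)={1,2,3}: no change
Constraint 4 (Z != U) on D(Z)={1,2,3} D(U)={2,3,4}: no change
So after all 4 constraints: D(V) = {1,2,3}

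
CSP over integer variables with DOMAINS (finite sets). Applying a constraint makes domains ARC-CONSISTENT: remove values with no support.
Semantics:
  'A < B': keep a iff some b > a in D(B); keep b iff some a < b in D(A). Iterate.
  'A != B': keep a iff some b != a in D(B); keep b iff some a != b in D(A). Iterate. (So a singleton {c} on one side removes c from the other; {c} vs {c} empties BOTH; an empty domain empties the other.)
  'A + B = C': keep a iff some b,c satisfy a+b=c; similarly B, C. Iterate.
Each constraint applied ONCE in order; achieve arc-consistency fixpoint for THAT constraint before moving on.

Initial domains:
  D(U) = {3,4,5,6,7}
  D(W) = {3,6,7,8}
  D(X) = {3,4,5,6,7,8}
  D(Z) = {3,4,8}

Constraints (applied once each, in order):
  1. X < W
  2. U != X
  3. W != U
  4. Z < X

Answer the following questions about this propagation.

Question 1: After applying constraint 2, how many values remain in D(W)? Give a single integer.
Answer: 3

Derivation:
Constraint 1 (X < W) on D(X)={3,4,5,6,7,8} D(W)={3,6,7,8}: X {3,4,5,6,7,8}->{3,4,5,6,7}; W {3,6,7,8}->{6,7,8}
Constraint 2 (U != X) on D(U)={3,4,5,6,7} D(X)={3,4,5,6,7}: no change
So after constraint 2: D(W)={6,7,8}, size = 3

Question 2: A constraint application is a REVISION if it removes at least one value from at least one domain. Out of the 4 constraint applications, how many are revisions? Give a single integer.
Constraint 1 (X < W) on D(X)={3,4,5,6,7,8} D(W)={3,6,7,8}: X {3,4,5,6,7,8}->{3,4,5,6,7}; W {3,6,7,8}->{6,7,8} => REVISION
Constraint 2 (U != X) on D(U)={3,4,5,6,7} D(X)={3,4,5,6,7}: no change => not a revision
Constraint 3 (W != U) on D(W)={6,7,8} D(U)={3,4,5,6,7}: no change => not a revision
Constraint 4 (Z < X) on D(Z)={3,4,8} D(X)={3,4,5,6,7}: Z {3,4,8}->{3,4}; X {3,4,5,6,7}->{4,5,6,7} => REVISION
Total revisions = 2

Answer: 2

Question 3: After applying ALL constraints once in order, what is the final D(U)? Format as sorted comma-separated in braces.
Constraint 1 (X < W) on D(X)={3,4,5,6,7,8} D(W)={3,6,7,8}: X {3,4,5,6,7,8}->{3,4,5,6,7}; W {3,6,7,8}->{6,7,8}
Constraint 2 (U != X) on D(U)={3,4,5,6,7} D(X)={3,4,5,6,7}: no change
Constraint 3 (W != U) on D(W)={6,7,8} D(U)={3,4,5,6,7}: no change
Constraint 4 (Z < X) on D(Z)={3,4,8} D(X)={3,4,5,6,7}: Z {3,4,8}->{3,4}; X {3,4,5,6,7}->{4,5,6,7}
So after all 4 constraints: D(U) = {3,4,5,6,7}

Answer: {3,4,5,6,7}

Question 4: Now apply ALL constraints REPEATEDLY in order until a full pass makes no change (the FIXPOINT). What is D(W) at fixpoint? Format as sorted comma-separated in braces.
pass 0 (initial): D(W)={3,6,7,8}
pass 1: W {3,6,7,8}->{6,7,8}; X {3,4,5,6,7,8}->{4,5,6,7}; Z {3,4,8}->{3,4}
pass 2: no change
Fixpoint after 2 passes: D(W) = {6,7,8}

Answer: {6,7,8}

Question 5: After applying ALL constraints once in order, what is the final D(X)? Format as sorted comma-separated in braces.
Constraint 1 (X < W) on D(X)={3,4,5,6,7,8} D(W)={3,6,7,8}: X {3,4,5,6,7,8}->{3,4,5,6,7}; W {3,6,7,8}->{6,7,8}
Constraint 2 (U != X) on D(U)={3,4,5,6,7} D(X)={3,4,5,6,7}: no change
Constraint 3 (W != U) on D(W)={6,7,8} D(U)={3,4,5,6,7}: no change
Constraint 4 (Z < X) on D(Z)={3,4,8} D(X)={3,4,5,6,7}: Z {3,4,8}->{3,4}; X {3,4,5,6,7}->{4,5,6,7}
So after all 4 constraints: D(X) = {4,5,6,7}

Answer: {4,5,6,7}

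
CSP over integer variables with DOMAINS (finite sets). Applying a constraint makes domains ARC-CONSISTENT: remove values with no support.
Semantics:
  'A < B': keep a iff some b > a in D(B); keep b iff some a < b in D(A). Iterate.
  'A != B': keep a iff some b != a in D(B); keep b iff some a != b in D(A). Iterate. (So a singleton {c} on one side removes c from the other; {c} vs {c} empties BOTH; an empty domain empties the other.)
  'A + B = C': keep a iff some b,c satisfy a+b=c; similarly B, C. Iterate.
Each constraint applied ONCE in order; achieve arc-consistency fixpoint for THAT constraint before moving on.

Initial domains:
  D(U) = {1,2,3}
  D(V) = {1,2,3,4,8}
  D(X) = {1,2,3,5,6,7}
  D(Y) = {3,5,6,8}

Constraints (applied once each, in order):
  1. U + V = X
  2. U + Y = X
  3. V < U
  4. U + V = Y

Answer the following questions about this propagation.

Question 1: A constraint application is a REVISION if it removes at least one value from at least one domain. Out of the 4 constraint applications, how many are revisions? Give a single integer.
Answer: 4

Derivation:
Constraint 1 (U + V = X) on D(U)={1,2,3} D(V)={1,2,3,4,8} D(X)={1,2,3,5,6,7}: V {1,2,3,4,8}->{1,2,3,4}; X {1,2,3,5,6,7}->{2,3,5,6,7} => REVISION
Constraint 2 (U + Y = X) on D(U)={1,2,3} D(Y)={3,5,6,8} D(X)={2,3,5,6,7}: Y {3,5,6,8}->{3,5,6}; X {2,3,5,6,7}->{5,6,7} => REVISION
Constraint 3 (V < U) on D(V)={1,2,3,4} D(U)={1,2,3}: V {1,2,3,4}->{1,2}; U {1,2,3}->{2,3} => REVISION
Constraint 4 (U + V = Y) on D(U)={2,3} D(V)={1,2} D(Y)={3,5,6}: Y {3,5,6}->{3,5} => REVISION
Total revisions = 4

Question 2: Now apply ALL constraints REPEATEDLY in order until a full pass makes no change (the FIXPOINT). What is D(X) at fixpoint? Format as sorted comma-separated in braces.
pass 0 (initial): D(X)={1,2,3,5,6,7}
pass 1: U {1,2,3}->{2,3}; V {1,2,3,4,8}->{1,2}; X {1,2,3,5,6,7}->{5,6,7}; Y {3,5,6,8}->{3,5}
pass 2: U {2,3}->{}; V {1,2}->{}; X {5,6,7}->{}; Y {3,5}->{}
pass 3: no change
Fixpoint after 3 passes: D(X) = {}

Answer: {}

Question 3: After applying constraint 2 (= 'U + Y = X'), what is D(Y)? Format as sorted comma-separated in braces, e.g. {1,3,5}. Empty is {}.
Answer: {3,5,6}

Derivation:
Constraint 1 (U + V = X) on D(U)={1,2,3} D(V)={1,2,3,4,8} D(X)={1,2,3,5,6,7}: V {1,2,3,4,8}->{1,2,3,4}; X {1,2,3,5,6,7}->{2,3,5,6,7}
Constraint 2 (U + Y = X) on D(U)={1,2,3} D(Y)={3,5,6,8} D(X)={2,3,5,6,7}: Y {3,5,6,8}->{3,5,6}; X {2,3,5,6,7}->{5,6,7}
So after constraint 2: D(Y) = {3,5,6}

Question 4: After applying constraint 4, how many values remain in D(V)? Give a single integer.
Answer: 2

Derivation:
Constraint 1 (U + V = X) on D(U)={1,2,3} D(V)={1,2,3,4,8} D(X)={1,2,3,5,6,7}: V {1,2,3,4,8}->{1,2,3,4}; X {1,2,3,5,6,7}->{2,3,5,6,7}
Constraint 2 (U + Y = X) on D(U)={1,2,3} D(Y)={3,5,6,8} D(X)={2,3,5,6,7}: Y {3,5,6,8}->{3,5,6}; X {2,3,5,6,7}->{5,6,7}
Constraint 3 (V < U) on D(V)={1,2,3,4} D(U)={1,2,3}: V {1,2,3,4}->{1,2}; U {1,2,3}->{2,3}
Constraint 4 (U + V = Y) on D(U)={2,3} D(V)={1,2} D(Y)={3,5,6}: Y {3,5,6}->{3,5}
So after constraint 4: D(V)={1,2}, size = 2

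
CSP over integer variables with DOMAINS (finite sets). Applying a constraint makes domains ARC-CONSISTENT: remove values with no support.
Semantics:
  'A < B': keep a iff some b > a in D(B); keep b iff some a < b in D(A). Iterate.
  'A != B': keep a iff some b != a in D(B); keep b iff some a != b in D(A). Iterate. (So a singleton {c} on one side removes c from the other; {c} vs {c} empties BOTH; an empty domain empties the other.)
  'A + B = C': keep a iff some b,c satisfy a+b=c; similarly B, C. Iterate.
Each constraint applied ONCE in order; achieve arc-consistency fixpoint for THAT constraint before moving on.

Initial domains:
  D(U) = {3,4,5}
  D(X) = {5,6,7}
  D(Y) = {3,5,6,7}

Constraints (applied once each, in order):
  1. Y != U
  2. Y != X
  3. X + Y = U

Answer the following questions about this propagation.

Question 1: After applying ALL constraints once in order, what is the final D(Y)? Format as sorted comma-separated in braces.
Answer: {}

Derivation:
Constraint 1 (Y != U) on D(Y)={3,5,6,7} D(U)={3,4,5}: no change
Constraint 2 (Y != X) on D(Y)={3,5,6,7} D(X)={5,6,7}: no change
Constraint 3 (X + Y = U) on D(X)={5,6,7} D(Y)={3,5,6,7} D(U)={3,4,5}: X {5,6,7}->{}; Y {3,5,6,7}->{}; U {3,4,5}->{}
So after all 3 constraints: D(Y) = {}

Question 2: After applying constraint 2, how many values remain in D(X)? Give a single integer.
Answer: 3

Derivation:
Constraint 1 (Y != U) on D(Y)={3,5,6,7} D(U)={3,4,5}: no change
Constraint 2 (Y != X) on D(Y)={3,5,6,7} D(X)={5,6,7}: no change
So after constraint 2: D(X)={5,6,7}, size = 3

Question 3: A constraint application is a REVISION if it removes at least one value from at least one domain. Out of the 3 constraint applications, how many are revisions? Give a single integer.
Constraint 1 (Y != U) on D(Y)={3,5,6,7} D(U)={3,4,5}: no change => not a revision
Constraint 2 (Y != X) on D(Y)={3,5,6,7} D(X)={5,6,7}: no change => not a revision
Constraint 3 (X + Y = U) on D(X)={5,6,7} D(Y)={3,5,6,7} D(U)={3,4,5}: X {5,6,7}->{}; Y {3,5,6,7}->{}; U {3,4,5}->{} => REVISION
Total revisions = 1

Answer: 1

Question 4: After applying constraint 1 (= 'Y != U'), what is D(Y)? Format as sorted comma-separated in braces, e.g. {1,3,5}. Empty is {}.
Answer: {3,5,6,7}

Derivation:
Constraint 1 (Y != U) on D(Y)={3,5,6,7} D(U)={3,4,5}: no change
So after constraint 1: D(Y) = {3,5,6,7}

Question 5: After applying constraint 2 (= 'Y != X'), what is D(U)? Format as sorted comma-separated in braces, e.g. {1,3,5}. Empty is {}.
Answer: {3,4,5}

Derivation:
Constraint 1 (Y != U) on D(Y)={3,5,6,7} D(U)={3,4,5}: no change
Constraint 2 (Y != X) on D(Y)={3,5,6,7} D(X)={5,6,7}: no change
So after constraint 2: D(U) = {3,4,5}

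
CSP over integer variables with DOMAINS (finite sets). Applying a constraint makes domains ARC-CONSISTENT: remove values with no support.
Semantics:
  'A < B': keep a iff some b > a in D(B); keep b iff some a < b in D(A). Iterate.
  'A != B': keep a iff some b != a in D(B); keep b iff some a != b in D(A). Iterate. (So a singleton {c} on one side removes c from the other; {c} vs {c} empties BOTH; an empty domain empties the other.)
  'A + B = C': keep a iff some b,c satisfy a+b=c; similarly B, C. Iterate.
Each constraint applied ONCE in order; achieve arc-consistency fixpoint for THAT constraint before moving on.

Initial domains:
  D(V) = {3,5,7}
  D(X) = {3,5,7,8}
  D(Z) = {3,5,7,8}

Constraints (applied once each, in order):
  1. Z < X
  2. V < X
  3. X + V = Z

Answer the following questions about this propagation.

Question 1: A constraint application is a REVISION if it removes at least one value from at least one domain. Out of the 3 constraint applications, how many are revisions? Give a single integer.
Answer: 2

Derivation:
Constraint 1 (Z < X) on D(Z)={3,5,7,8} D(X)={3,5,7,8}: Z {3,5,7,8}->{3,5,7}; X {3,5,7,8}->{5,7,8} => REVISION
Constraint 2 (V < X) on D(V)={3,5,7} D(X)={5,7,8}: no change => not a revision
Constraint 3 (X + V = Z) on D(X)={5,7,8} D(V)={3,5,7} D(Z)={3,5,7}: X {5,7,8}->{}; V {3,5,7}->{}; Z {3,5,7}->{} => REVISION
Total revisions = 2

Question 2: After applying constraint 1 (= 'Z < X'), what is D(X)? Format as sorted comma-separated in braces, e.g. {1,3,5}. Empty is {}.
Constraint 1 (Z < X) on D(Z)={3,5,7,8} D(X)={3,5,7,8}: Z {3,5,7,8}->{3,5,7}; X {3,5,7,8}->{5,7,8}
So after constraint 1: D(X) = {5,7,8}

Answer: {5,7,8}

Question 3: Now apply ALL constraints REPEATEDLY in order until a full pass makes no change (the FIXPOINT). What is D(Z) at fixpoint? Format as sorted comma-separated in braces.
Answer: {}

Derivation:
pass 0 (initial): D(Z)={3,5,7,8}
pass 1: V {3,5,7}->{}; X {3,5,7,8}->{}; Z {3,5,7,8}->{}
pass 2: no change
Fixpoint after 2 passes: D(Z) = {}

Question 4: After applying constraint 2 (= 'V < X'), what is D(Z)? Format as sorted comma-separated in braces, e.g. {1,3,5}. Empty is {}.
Constraint 1 (Z < X) on D(Z)={3,5,7,8} D(X)={3,5,7,8}: Z {3,5,7,8}->{3,5,7}; X {3,5,7,8}->{5,7,8}
Constraint 2 (V < X) on D(V)={3,5,7} D(X)={5,7,8}: no change
So after constraint 2: D(Z) = {3,5,7}

Answer: {3,5,7}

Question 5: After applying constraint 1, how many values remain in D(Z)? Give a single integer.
Answer: 3

Derivation:
Constraint 1 (Z < X) on D(Z)={3,5,7,8} D(X)={3,5,7,8}: Z {3,5,7,8}->{3,5,7}; X {3,5,7,8}->{5,7,8}
So after constraint 1: D(Z)={3,5,7}, size = 3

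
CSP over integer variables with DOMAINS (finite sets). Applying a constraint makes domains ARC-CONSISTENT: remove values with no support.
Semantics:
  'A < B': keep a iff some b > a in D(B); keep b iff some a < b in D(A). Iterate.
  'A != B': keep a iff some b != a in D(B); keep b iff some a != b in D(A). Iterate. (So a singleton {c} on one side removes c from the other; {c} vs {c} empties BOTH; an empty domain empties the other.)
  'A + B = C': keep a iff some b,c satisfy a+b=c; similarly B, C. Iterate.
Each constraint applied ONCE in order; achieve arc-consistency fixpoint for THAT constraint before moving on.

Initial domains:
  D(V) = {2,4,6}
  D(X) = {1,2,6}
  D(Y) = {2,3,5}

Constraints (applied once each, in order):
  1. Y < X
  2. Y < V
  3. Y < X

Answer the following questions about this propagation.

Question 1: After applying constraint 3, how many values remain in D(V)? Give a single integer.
Answer: 2

Derivation:
Constraint 1 (Y < X) on D(Y)={2,3,5} D(X)={1,2,6}: X {1,2,6}->{6}
Constraint 2 (Y < V) on D(Y)={2,3,5} D(V)={2,4,6}: V {2,4,6}->{4,6}
Constraint 3 (Y < X) on D(Y)={2,3,5} D(X)={6}: no change
So after constraint 3: D(V)={4,6}, size = 2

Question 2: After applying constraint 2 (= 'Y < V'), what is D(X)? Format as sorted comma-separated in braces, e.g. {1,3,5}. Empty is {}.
Answer: {6}

Derivation:
Constraint 1 (Y < X) on D(Y)={2,3,5} D(X)={1,2,6}: X {1,2,6}->{6}
Constraint 2 (Y < V) on D(Y)={2,3,5} D(V)={2,4,6}: V {2,4,6}->{4,6}
So after constraint 2: D(X) = {6}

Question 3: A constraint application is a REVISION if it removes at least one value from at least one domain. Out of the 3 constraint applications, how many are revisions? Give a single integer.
Answer: 2

Derivation:
Constraint 1 (Y < X) on D(Y)={2,3,5} D(X)={1,2,6}: X {1,2,6}->{6} => REVISION
Constraint 2 (Y < V) on D(Y)={2,3,5} D(V)={2,4,6}: V {2,4,6}->{4,6} => REVISION
Constraint 3 (Y < X) on D(Y)={2,3,5} D(X)={6}: no change => not a revision
Total revisions = 2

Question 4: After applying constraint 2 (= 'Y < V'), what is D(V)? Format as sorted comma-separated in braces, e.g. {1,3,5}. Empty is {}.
Constraint 1 (Y < X) on D(Y)={2,3,5} D(X)={1,2,6}: X {1,2,6}->{6}
Constraint 2 (Y < V) on D(Y)={2,3,5} D(V)={2,4,6}: V {2,4,6}->{4,6}
So after constraint 2: D(V) = {4,6}

Answer: {4,6}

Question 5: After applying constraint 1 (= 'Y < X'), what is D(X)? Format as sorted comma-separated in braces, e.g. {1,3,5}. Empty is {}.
Answer: {6}

Derivation:
Constraint 1 (Y < X) on D(Y)={2,3,5} D(X)={1,2,6}: X {1,2,6}->{6}
So after constraint 1: D(X) = {6}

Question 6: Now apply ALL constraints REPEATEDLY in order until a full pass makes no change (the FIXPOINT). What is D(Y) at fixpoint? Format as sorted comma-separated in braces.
pass 0 (initial): D(Y)={2,3,5}
pass 1: V {2,4,6}->{4,6}; X {1,2,6}->{6}
pass 2: no change
Fixpoint after 2 passes: D(Y) = {2,3,5}

Answer: {2,3,5}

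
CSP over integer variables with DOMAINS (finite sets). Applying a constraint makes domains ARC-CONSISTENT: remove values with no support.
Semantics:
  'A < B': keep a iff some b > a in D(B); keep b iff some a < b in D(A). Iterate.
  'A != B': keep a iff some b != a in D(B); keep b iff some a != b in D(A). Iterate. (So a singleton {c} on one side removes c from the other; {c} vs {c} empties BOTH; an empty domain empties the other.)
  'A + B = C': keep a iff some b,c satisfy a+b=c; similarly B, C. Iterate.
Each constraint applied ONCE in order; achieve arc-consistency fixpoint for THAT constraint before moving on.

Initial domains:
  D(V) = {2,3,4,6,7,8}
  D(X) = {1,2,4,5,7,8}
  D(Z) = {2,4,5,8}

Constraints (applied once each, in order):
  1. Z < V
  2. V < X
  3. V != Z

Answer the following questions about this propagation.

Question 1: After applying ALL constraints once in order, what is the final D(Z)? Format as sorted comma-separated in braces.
Constraint 1 (Z < V) on D(Z)={2,4,5,8} D(V)={2,3,4,6,7,8}: Z {2,4,5,8}->{2,4,5}; V {2,3,4,6,7,8}->{3,4,6,7,8}
Constraint 2 (V < X) on D(V)={3,4,6,7,8} D(X)={1,2,4,5,7,8}: V {3,4,6,7,8}->{3,4,6,7}; X {1,2,4,5,7,8}->{4,5,7,8}
Constraint 3 (V != Z) on D(V)={3,4,6,7} D(Z)={2,4,5}: no change
So after all 3 constraints: D(Z) = {2,4,5}

Answer: {2,4,5}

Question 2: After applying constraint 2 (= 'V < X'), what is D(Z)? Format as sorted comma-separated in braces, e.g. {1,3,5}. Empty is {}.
Answer: {2,4,5}

Derivation:
Constraint 1 (Z < V) on D(Z)={2,4,5,8} D(V)={2,3,4,6,7,8}: Z {2,4,5,8}->{2,4,5}; V {2,3,4,6,7,8}->{3,4,6,7,8}
Constraint 2 (V < X) on D(V)={3,4,6,7,8} D(X)={1,2,4,5,7,8}: V {3,4,6,7,8}->{3,4,6,7}; X {1,2,4,5,7,8}->{4,5,7,8}
So after constraint 2: D(Z) = {2,4,5}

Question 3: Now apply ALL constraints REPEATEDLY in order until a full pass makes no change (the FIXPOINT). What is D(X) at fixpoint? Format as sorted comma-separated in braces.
Answer: {4,5,7,8}

Derivation:
pass 0 (initial): D(X)={1,2,4,5,7,8}
pass 1: V {2,3,4,6,7,8}->{3,4,6,7}; X {1,2,4,5,7,8}->{4,5,7,8}; Z {2,4,5,8}->{2,4,5}
pass 2: no change
Fixpoint after 2 passes: D(X) = {4,5,7,8}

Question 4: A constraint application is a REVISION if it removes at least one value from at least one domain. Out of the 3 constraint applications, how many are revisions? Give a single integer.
Constraint 1 (Z < V) on D(Z)={2,4,5,8} D(V)={2,3,4,6,7,8}: Z {2,4,5,8}->{2,4,5}; V {2,3,4,6,7,8}->{3,4,6,7,8} => REVISION
Constraint 2 (V < X) on D(V)={3,4,6,7,8} D(X)={1,2,4,5,7,8}: V {3,4,6,7,8}->{3,4,6,7}; X {1,2,4,5,7,8}->{4,5,7,8} => REVISION
Constraint 3 (V != Z) on D(V)={3,4,6,7} D(Z)={2,4,5}: no change => not a revision
Total revisions = 2

Answer: 2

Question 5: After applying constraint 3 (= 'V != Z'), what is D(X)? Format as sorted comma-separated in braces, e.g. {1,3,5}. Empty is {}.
Answer: {4,5,7,8}

Derivation:
Constraint 1 (Z < V) on D(Z)={2,4,5,8} D(V)={2,3,4,6,7,8}: Z {2,4,5,8}->{2,4,5}; V {2,3,4,6,7,8}->{3,4,6,7,8}
Constraint 2 (V < X) on D(V)={3,4,6,7,8} D(X)={1,2,4,5,7,8}: V {3,4,6,7,8}->{3,4,6,7}; X {1,2,4,5,7,8}->{4,5,7,8}
Constraint 3 (V != Z) on D(V)={3,4,6,7} D(Z)={2,4,5}: no change
So after constraint 3: D(X) = {4,5,7,8}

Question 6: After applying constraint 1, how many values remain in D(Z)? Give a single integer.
Constraint 1 (Z < V) on D(Z)={2,4,5,8} D(V)={2,3,4,6,7,8}: Z {2,4,5,8}->{2,4,5}; V {2,3,4,6,7,8}->{3,4,6,7,8}
So after constraint 1: D(Z)={2,4,5}, size = 3

Answer: 3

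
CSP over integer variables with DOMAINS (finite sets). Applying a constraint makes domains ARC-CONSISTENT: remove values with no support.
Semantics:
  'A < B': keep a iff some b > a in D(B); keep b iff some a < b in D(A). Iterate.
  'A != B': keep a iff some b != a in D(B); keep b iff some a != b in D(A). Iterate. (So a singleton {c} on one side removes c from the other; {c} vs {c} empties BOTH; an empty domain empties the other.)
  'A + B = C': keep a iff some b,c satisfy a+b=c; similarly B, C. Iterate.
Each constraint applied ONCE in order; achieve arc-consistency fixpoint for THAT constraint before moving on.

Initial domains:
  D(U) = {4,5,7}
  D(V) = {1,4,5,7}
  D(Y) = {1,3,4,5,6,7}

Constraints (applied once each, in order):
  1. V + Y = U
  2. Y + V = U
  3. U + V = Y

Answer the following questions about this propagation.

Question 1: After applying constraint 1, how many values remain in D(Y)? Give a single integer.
Constraint 1 (V + Y = U) on D(V)={1,4,5,7} D(Y)={1,3,4,5,6,7} D(U)={4,5,7}: V {1,4,5,7}->{1,4}; Y {1,3,4,5,6,7}->{1,3,4,6}
So after constraint 1: D(Y)={1,3,4,6}, size = 4

Answer: 4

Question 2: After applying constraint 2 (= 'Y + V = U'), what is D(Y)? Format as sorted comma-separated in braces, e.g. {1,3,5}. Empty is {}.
Answer: {1,3,4,6}

Derivation:
Constraint 1 (V + Y = U) on D(V)={1,4,5,7} D(Y)={1,3,4,5,6,7} D(U)={4,5,7}: V {1,4,5,7}->{1,4}; Y {1,3,4,5,6,7}->{1,3,4,6}
Constraint 2 (Y + V = U) on D(Y)={1,3,4,6} D(V)={1,4} D(U)={4,5,7}: no change
So after constraint 2: D(Y) = {1,3,4,6}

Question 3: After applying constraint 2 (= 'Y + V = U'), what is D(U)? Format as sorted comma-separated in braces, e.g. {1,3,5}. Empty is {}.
Answer: {4,5,7}

Derivation:
Constraint 1 (V + Y = U) on D(V)={1,4,5,7} D(Y)={1,3,4,5,6,7} D(U)={4,5,7}: V {1,4,5,7}->{1,4}; Y {1,3,4,5,6,7}->{1,3,4,6}
Constraint 2 (Y + V = U) on D(Y)={1,3,4,6} D(V)={1,4} D(U)={4,5,7}: no change
So after constraint 2: D(U) = {4,5,7}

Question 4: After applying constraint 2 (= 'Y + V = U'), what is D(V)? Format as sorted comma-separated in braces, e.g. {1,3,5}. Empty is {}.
Answer: {1,4}

Derivation:
Constraint 1 (V + Y = U) on D(V)={1,4,5,7} D(Y)={1,3,4,5,6,7} D(U)={4,5,7}: V {1,4,5,7}->{1,4}; Y {1,3,4,5,6,7}->{1,3,4,6}
Constraint 2 (Y + V = U) on D(Y)={1,3,4,6} D(V)={1,4} D(U)={4,5,7}: no change
So after constraint 2: D(V) = {1,4}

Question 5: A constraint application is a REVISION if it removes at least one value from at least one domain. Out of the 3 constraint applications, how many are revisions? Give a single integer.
Constraint 1 (V + Y = U) on D(V)={1,4,5,7} D(Y)={1,3,4,5,6,7} D(U)={4,5,7}: V {1,4,5,7}->{1,4}; Y {1,3,4,5,6,7}->{1,3,4,6} => REVISION
Constraint 2 (Y + V = U) on D(Y)={1,3,4,6} D(V)={1,4} D(U)={4,5,7}: no change => not a revision
Constraint 3 (U + V = Y) on D(U)={4,5,7} D(V)={1,4} D(Y)={1,3,4,6}: U {4,5,7}->{5}; V {1,4}->{1}; Y {1,3,4,6}->{6} => REVISION
Total revisions = 2

Answer: 2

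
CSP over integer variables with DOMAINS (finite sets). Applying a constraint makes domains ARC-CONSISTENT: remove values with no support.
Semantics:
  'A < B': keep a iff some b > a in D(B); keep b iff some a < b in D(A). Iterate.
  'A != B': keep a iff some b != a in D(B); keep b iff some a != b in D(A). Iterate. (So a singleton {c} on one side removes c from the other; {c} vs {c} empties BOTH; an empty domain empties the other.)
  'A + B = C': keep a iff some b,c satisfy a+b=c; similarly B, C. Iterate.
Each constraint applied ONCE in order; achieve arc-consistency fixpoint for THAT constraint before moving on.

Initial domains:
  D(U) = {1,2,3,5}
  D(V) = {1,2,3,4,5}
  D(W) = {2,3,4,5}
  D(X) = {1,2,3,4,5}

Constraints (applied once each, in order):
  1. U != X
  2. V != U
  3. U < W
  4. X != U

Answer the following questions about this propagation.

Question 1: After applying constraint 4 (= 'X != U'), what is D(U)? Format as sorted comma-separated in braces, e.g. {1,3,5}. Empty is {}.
Answer: {1,2,3}

Derivation:
Constraint 1 (U != X) on D(U)={1,2,3,5} D(X)={1,2,3,4,5}: no change
Constraint 2 (V != U) on D(V)={1,2,3,4,5} D(U)={1,2,3,5}: no change
Constraint 3 (U < W) on D(U)={1,2,3,5} D(W)={2,3,4,5}: U {1,2,3,5}->{1,2,3}
Constraint 4 (X != U) on D(X)={1,2,3,4,5} D(U)={1,2,3}: no change
So after constraint 4: D(U) = {1,2,3}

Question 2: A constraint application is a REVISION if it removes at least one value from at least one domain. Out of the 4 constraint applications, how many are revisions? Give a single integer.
Answer: 1

Derivation:
Constraint 1 (U != X) on D(U)={1,2,3,5} D(X)={1,2,3,4,5}: no change => not a revision
Constraint 2 (V != U) on D(V)={1,2,3,4,5} D(U)={1,2,3,5}: no change => not a revision
Constraint 3 (U < W) on D(U)={1,2,3,5} D(W)={2,3,4,5}: U {1,2,3,5}->{1,2,3} => REVISION
Constraint 4 (X != U) on D(X)={1,2,3,4,5} D(U)={1,2,3}: no change => not a revision
Total revisions = 1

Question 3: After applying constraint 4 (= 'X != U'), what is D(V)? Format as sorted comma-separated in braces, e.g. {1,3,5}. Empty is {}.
Answer: {1,2,3,4,5}

Derivation:
Constraint 1 (U != X) on D(U)={1,2,3,5} D(X)={1,2,3,4,5}: no change
Constraint 2 (V != U) on D(V)={1,2,3,4,5} D(U)={1,2,3,5}: no change
Constraint 3 (U < W) on D(U)={1,2,3,5} D(W)={2,3,4,5}: U {1,2,3,5}->{1,2,3}
Constraint 4 (X != U) on D(X)={1,2,3,4,5} D(U)={1,2,3}: no change
So after constraint 4: D(V) = {1,2,3,4,5}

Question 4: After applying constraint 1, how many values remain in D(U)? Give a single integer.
Constraint 1 (U != X) on D(U)={1,2,3,5} D(X)={1,2,3,4,5}: no change
So after constraint 1: D(U)={1,2,3,5}, size = 4

Answer: 4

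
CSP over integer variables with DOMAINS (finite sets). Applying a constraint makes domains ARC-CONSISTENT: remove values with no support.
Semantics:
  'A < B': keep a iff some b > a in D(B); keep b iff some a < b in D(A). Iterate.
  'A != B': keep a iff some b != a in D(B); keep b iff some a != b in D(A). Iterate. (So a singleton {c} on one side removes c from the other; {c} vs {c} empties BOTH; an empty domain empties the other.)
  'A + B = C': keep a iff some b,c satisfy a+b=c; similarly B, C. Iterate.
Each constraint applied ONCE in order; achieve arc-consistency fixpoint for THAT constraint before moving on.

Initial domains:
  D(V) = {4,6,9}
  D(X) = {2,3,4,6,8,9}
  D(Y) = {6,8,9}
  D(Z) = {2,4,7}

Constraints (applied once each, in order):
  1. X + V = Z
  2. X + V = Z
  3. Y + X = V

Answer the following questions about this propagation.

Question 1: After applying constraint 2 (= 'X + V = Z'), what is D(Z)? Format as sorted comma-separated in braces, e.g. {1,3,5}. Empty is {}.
Answer: {7}

Derivation:
Constraint 1 (X + V = Z) on D(X)={2,3,4,6,8,9} D(V)={4,6,9} D(Z)={2,4,7}: X {2,3,4,6,8,9}->{3}; V {4,6,9}->{4}; Z {2,4,7}->{7}
Constraint 2 (X + V = Z) on D(X)={3} D(V)={4} D(Z)={7}: no change
So after constraint 2: D(Z) = {7}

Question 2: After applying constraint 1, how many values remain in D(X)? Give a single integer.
Answer: 1

Derivation:
Constraint 1 (X + V = Z) on D(X)={2,3,4,6,8,9} D(V)={4,6,9} D(Z)={2,4,7}: X {2,3,4,6,8,9}->{3}; V {4,6,9}->{4}; Z {2,4,7}->{7}
So after constraint 1: D(X)={3}, size = 1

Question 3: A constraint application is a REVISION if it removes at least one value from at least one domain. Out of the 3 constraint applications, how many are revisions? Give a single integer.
Constraint 1 (X + V = Z) on D(X)={2,3,4,6,8,9} D(V)={4,6,9} D(Z)={2,4,7}: X {2,3,4,6,8,9}->{3}; V {4,6,9}->{4}; Z {2,4,7}->{7} => REVISION
Constraint 2 (X + V = Z) on D(X)={3} D(V)={4} D(Z)={7}: no change => not a revision
Constraint 3 (Y + X = V) on D(Y)={6,8,9} D(X)={3} D(V)={4}: Y {6,8,9}->{}; X {3}->{}; V {4}->{} => REVISION
Total revisions = 2

Answer: 2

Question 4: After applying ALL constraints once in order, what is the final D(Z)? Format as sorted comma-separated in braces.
Constraint 1 (X + V = Z) on D(X)={2,3,4,6,8,9} D(V)={4,6,9} D(Z)={2,4,7}: X {2,3,4,6,8,9}->{3}; V {4,6,9}->{4}; Z {2,4,7}->{7}
Constraint 2 (X + V = Z) on D(X)={3} D(V)={4} D(Z)={7}: no change
Constraint 3 (Y + X = V) on D(Y)={6,8,9} D(X)={3} D(V)={4}: Y {6,8,9}->{}; X {3}->{}; V {4}->{}
So after all 3 constraints: D(Z) = {7}

Answer: {7}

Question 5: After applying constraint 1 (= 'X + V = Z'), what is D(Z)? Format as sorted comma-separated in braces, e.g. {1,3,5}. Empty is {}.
Answer: {7}

Derivation:
Constraint 1 (X + V = Z) on D(X)={2,3,4,6,8,9} D(V)={4,6,9} D(Z)={2,4,7}: X {2,3,4,6,8,9}->{3}; V {4,6,9}->{4}; Z {2,4,7}->{7}
So after constraint 1: D(Z) = {7}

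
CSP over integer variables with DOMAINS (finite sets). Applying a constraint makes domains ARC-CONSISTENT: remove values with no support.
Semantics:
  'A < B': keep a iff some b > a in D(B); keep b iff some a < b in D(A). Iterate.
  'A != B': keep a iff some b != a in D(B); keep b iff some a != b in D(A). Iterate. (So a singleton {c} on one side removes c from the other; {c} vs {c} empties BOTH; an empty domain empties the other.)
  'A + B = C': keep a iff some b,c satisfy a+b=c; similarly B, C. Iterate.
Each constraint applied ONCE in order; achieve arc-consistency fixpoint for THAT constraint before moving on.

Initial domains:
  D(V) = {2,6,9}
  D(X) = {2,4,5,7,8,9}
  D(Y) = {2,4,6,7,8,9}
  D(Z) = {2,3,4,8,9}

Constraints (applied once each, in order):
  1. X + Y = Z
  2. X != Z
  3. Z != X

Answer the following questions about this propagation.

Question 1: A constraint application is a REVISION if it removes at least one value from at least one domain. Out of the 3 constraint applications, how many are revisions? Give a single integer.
Answer: 1

Derivation:
Constraint 1 (X + Y = Z) on D(X)={2,4,5,7,8,9} D(Y)={2,4,6,7,8,9} D(Z)={2,3,4,8,9}: X {2,4,5,7,8,9}->{2,4,5,7}; Y {2,4,6,7,8,9}->{2,4,6,7}; Z {2,3,4,8,9}->{4,8,9} => REVISION
Constraint 2 (X != Z) on D(X)={2,4,5,7} D(Z)={4,8,9}: no change => not a revision
Constraint 3 (Z != X) on D(Z)={4,8,9} D(X)={2,4,5,7}: no change => not a revision
Total revisions = 1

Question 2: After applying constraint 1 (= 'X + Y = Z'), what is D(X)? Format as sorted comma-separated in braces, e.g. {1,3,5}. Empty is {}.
Answer: {2,4,5,7}

Derivation:
Constraint 1 (X + Y = Z) on D(X)={2,4,5,7,8,9} D(Y)={2,4,6,7,8,9} D(Z)={2,3,4,8,9}: X {2,4,5,7,8,9}->{2,4,5,7}; Y {2,4,6,7,8,9}->{2,4,6,7}; Z {2,3,4,8,9}->{4,8,9}
So after constraint 1: D(X) = {2,4,5,7}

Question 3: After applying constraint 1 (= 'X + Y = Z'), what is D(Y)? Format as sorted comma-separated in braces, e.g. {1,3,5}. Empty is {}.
Constraint 1 (X + Y = Z) on D(X)={2,4,5,7,8,9} D(Y)={2,4,6,7,8,9} D(Z)={2,3,4,8,9}: X {2,4,5,7,8,9}->{2,4,5,7}; Y {2,4,6,7,8,9}->{2,4,6,7}; Z {2,3,4,8,9}->{4,8,9}
So after constraint 1: D(Y) = {2,4,6,7}

Answer: {2,4,6,7}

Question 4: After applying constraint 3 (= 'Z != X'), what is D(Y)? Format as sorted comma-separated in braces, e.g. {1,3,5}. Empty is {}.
Answer: {2,4,6,7}

Derivation:
Constraint 1 (X + Y = Z) on D(X)={2,4,5,7,8,9} D(Y)={2,4,6,7,8,9} D(Z)={2,3,4,8,9}: X {2,4,5,7,8,9}->{2,4,5,7}; Y {2,4,6,7,8,9}->{2,4,6,7}; Z {2,3,4,8,9}->{4,8,9}
Constraint 2 (X != Z) on D(X)={2,4,5,7} D(Z)={4,8,9}: no change
Constraint 3 (Z != X) on D(Z)={4,8,9} D(X)={2,4,5,7}: no change
So after constraint 3: D(Y) = {2,4,6,7}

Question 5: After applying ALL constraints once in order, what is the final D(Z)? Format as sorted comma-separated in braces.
Constraint 1 (X + Y = Z) on D(X)={2,4,5,7,8,9} D(Y)={2,4,6,7,8,9} D(Z)={2,3,4,8,9}: X {2,4,5,7,8,9}->{2,4,5,7}; Y {2,4,6,7,8,9}->{2,4,6,7}; Z {2,3,4,8,9}->{4,8,9}
Constraint 2 (X != Z) on D(X)={2,4,5,7} D(Z)={4,8,9}: no change
Constraint 3 (Z != X) on D(Z)={4,8,9} D(X)={2,4,5,7}: no change
So after all 3 constraints: D(Z) = {4,8,9}

Answer: {4,8,9}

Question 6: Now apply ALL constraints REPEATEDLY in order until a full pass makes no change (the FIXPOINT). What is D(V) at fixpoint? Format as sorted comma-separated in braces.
Answer: {2,6,9}

Derivation:
pass 0 (initial): D(V)={2,6,9}
pass 1: X {2,4,5,7,8,9}->{2,4,5,7}; Y {2,4,6,7,8,9}->{2,4,6,7}; Z {2,3,4,8,9}->{4,8,9}
pass 2: no change
Fixpoint after 2 passes: D(V) = {2,6,9}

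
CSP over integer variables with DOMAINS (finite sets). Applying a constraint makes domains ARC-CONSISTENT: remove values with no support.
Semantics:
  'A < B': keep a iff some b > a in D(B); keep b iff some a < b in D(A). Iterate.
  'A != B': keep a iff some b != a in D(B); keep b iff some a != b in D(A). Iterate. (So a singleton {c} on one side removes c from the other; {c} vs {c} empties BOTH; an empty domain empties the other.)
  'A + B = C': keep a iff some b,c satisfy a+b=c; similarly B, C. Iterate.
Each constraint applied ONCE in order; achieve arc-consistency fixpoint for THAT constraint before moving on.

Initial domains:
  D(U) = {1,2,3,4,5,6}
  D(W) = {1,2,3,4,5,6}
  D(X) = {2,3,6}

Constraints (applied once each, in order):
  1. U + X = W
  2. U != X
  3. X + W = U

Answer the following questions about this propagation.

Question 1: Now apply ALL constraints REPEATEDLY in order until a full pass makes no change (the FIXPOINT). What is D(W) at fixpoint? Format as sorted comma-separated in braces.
pass 0 (initial): D(W)={1,2,3,4,5,6}
pass 1: U {1,2,3,4,5,6}->{}; W {1,2,3,4,5,6}->{}; X {2,3,6}->{}
pass 2: no change
Fixpoint after 2 passes: D(W) = {}

Answer: {}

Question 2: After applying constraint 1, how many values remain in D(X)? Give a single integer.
Answer: 2

Derivation:
Constraint 1 (U + X = W) on D(U)={1,2,3,4,5,6} D(X)={2,3,6} D(W)={1,2,3,4,5,6}: U {1,2,3,4,5,6}->{1,2,3,4}; X {2,3,6}->{2,3}; W {1,2,3,4,5,6}->{3,4,5,6}
So after constraint 1: D(X)={2,3}, size = 2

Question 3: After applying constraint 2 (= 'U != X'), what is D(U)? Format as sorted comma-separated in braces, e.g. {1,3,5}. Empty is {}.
Answer: {1,2,3,4}

Derivation:
Constraint 1 (U + X = W) on D(U)={1,2,3,4,5,6} D(X)={2,3,6} D(W)={1,2,3,4,5,6}: U {1,2,3,4,5,6}->{1,2,3,4}; X {2,3,6}->{2,3}; W {1,2,3,4,5,6}->{3,4,5,6}
Constraint 2 (U != X) on D(U)={1,2,3,4} D(X)={2,3}: no change
So after constraint 2: D(U) = {1,2,3,4}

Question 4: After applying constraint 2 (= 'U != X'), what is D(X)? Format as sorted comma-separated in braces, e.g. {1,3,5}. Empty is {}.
Answer: {2,3}

Derivation:
Constraint 1 (U + X = W) on D(U)={1,2,3,4,5,6} D(X)={2,3,6} D(W)={1,2,3,4,5,6}: U {1,2,3,4,5,6}->{1,2,3,4}; X {2,3,6}->{2,3}; W {1,2,3,4,5,6}->{3,4,5,6}
Constraint 2 (U != X) on D(U)={1,2,3,4} D(X)={2,3}: no change
So after constraint 2: D(X) = {2,3}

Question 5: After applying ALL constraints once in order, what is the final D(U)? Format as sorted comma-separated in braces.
Answer: {}

Derivation:
Constraint 1 (U + X = W) on D(U)={1,2,3,4,5,6} D(X)={2,3,6} D(W)={1,2,3,4,5,6}: U {1,2,3,4,5,6}->{1,2,3,4}; X {2,3,6}->{2,3}; W {1,2,3,4,5,6}->{3,4,5,6}
Constraint 2 (U != X) on D(U)={1,2,3,4} D(X)={2,3}: no change
Constraint 3 (X + W = U) on D(X)={2,3} D(W)={3,4,5,6} D(U)={1,2,3,4}: X {2,3}->{}; W {3,4,5,6}->{}; U {1,2,3,4}->{}
So after all 3 constraints: D(U) = {}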